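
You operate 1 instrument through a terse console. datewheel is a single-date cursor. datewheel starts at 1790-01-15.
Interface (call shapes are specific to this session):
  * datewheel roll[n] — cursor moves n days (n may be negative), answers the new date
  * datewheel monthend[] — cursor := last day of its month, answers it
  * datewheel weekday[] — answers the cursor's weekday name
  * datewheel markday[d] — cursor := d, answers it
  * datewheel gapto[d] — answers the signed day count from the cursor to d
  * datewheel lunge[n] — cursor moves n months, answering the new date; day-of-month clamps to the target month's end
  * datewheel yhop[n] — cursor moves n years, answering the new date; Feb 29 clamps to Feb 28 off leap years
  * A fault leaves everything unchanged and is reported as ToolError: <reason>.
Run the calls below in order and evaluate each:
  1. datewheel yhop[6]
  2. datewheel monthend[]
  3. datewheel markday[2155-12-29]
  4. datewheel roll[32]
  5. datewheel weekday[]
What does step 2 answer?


Answer: 1796-01-31

Derivation:
~$ datewheel yhop n=6
  1796-01-15
~$ datewheel monthend
  1796-01-31
~$ datewheel markday d=2155-12-29
  2155-12-29
~$ datewheel roll n=32
  2156-01-30
~$ datewheel weekday
  Friday


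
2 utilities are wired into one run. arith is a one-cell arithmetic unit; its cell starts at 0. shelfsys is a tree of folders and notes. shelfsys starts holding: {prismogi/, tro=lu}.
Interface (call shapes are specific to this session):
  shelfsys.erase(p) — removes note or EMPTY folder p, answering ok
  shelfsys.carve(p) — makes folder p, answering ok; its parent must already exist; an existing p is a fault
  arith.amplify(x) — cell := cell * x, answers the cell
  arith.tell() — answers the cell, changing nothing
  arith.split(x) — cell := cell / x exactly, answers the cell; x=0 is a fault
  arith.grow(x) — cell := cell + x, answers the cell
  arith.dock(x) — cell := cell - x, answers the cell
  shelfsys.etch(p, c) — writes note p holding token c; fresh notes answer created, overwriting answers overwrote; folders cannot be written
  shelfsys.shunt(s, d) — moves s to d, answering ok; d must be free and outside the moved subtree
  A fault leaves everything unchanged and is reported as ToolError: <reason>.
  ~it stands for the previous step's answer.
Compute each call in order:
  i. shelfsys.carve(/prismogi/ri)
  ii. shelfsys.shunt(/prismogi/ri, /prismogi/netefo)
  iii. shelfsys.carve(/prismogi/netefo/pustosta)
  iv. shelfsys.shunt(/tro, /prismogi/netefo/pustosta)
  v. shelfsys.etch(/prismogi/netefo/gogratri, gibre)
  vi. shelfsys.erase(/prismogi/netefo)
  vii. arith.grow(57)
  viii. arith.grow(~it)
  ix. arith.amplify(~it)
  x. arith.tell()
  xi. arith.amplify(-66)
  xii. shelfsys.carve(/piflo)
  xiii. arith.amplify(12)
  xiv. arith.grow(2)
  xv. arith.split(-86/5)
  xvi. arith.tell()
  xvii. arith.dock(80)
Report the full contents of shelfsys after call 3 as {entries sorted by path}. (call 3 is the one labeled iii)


~$ carve p: /prismogi/ri
= ok
~$ shunt s: /prismogi/ri d: /prismogi/netefo
= ok
~$ carve p: /prismogi/netefo/pustosta
= ok
~$ shunt s: /tro d: /prismogi/netefo/pustosta
= ToolError: exists
~$ etch p: /prismogi/netefo/gogratri c: gibre
= created
~$ erase p: /prismogi/netefo
= ToolError: not empty
~$ grow x: 57
= 57
~$ grow x: ~it
= 114
~$ amplify x: ~it
= 12996
~$ tell
= 12996
~$ amplify x: -66
= -857736
~$ carve p: /piflo
= ok
~$ amplify x: 12
= -10292832
~$ grow x: 2
= -10292830
~$ split x: -86/5
= 25732075/43
~$ tell
= 25732075/43
~$ dock x: 80
= 25728635/43

Answer: {prismogi/, prismogi/netefo/, prismogi/netefo/pustosta/, tro=lu}


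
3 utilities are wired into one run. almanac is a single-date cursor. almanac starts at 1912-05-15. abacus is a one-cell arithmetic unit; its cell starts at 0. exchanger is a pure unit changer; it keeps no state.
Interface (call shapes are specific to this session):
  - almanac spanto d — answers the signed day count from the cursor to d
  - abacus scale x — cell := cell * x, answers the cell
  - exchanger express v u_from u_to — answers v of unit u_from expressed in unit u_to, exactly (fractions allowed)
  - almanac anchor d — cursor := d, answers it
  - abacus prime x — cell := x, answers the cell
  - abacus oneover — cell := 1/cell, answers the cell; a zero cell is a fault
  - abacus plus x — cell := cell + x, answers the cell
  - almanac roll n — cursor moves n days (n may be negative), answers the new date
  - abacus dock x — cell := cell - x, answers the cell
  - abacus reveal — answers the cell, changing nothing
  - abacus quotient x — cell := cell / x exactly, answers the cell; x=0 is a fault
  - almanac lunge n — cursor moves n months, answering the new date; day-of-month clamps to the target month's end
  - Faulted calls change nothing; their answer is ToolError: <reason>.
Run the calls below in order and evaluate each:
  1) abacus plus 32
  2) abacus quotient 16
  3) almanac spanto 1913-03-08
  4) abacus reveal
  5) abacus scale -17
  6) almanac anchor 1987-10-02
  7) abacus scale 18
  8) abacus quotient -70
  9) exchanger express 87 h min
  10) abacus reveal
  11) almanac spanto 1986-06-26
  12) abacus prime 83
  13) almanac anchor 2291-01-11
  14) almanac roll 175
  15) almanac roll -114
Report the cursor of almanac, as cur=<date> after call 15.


>>> abacus plus x→32
[out] 32
>>> abacus quotient x→16
[out] 2
>>> almanac spanto d→1913-03-08
[out] 297
>>> abacus reveal
[out] 2
>>> abacus scale x→-17
[out] -34
>>> almanac anchor d→1987-10-02
[out] 1987-10-02
>>> abacus scale x→18
[out] -612
>>> abacus quotient x→-70
[out] 306/35
>>> exchanger express v→87 u_from→h u_to→min
[out] 5220
>>> abacus reveal
[out] 306/35
>>> almanac spanto d→1986-06-26
[out] -463
>>> abacus prime x→83
[out] 83
>>> almanac anchor d→2291-01-11
[out] 2291-01-11
>>> almanac roll n→175
[out] 2291-07-05
>>> almanac roll n→-114
[out] 2291-03-13

Answer: cur=2291-03-13


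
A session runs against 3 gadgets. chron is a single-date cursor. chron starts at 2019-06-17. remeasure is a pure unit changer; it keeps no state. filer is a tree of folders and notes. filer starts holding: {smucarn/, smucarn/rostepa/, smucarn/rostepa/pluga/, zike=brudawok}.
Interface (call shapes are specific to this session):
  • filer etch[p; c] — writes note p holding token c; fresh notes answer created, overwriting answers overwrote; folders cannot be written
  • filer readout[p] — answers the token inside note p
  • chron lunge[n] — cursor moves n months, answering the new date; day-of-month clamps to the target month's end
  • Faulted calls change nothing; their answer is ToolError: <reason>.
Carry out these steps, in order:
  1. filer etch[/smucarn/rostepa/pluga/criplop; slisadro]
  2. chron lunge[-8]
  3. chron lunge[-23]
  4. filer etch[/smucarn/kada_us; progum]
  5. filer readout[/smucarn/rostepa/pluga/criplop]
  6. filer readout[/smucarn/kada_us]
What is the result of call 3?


Answer: 2016-11-17

Derivation:
·→ filer etch(p→/smucarn/rostepa/pluga/criplop, c→slisadro)
·← created
·→ chron lunge(n→-8)
·← 2018-10-17
·→ chron lunge(n→-23)
·← 2016-11-17
·→ filer etch(p→/smucarn/kada_us, c→progum)
·← created
·→ filer readout(p→/smucarn/rostepa/pluga/criplop)
·← slisadro
·→ filer readout(p→/smucarn/kada_us)
·← progum


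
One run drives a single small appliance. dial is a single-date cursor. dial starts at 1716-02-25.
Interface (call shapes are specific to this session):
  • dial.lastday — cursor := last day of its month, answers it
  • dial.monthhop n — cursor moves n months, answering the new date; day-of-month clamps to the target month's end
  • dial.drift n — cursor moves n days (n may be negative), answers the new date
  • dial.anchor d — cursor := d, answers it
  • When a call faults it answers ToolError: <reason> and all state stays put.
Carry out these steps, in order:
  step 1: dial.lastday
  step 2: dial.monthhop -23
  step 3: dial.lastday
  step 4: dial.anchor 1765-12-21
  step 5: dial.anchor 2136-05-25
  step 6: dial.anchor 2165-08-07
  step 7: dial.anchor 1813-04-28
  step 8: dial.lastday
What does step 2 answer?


Using dial.lastday: 1716-02-29.
Using dial.monthhop with n: -23, and observe 1714-03-29.
I try dial.lastday, and observe 1714-03-31.
Invoking dial.anchor with d: 1765-12-21, which returns 1765-12-21.
Using dial.anchor with d: 2136-05-25, giving 2136-05-25.
I try dial.anchor with d: 2165-08-07, and see 2165-08-07.
Then dial.anchor with d: 1813-04-28, giving 1813-04-28.
Next I call dial.lastday, giving 1813-04-30.

Answer: 1714-03-29


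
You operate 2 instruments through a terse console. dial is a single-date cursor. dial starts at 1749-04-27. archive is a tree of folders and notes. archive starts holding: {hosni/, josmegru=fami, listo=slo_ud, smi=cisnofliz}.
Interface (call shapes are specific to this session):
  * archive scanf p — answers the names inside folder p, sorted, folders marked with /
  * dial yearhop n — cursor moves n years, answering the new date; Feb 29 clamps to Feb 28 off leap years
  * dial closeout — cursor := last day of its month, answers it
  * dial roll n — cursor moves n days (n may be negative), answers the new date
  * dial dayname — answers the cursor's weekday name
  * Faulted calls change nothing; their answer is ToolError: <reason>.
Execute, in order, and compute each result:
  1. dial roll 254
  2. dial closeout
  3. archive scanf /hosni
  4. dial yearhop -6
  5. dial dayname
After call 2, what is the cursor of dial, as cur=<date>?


→ dial roll(n→254)
← 1750-01-06
→ dial closeout()
← 1750-01-31
→ archive scanf(p→/hosni)
← []
→ dial yearhop(n→-6)
← 1744-01-31
→ dial dayname()
← Friday

Answer: cur=1750-01-31


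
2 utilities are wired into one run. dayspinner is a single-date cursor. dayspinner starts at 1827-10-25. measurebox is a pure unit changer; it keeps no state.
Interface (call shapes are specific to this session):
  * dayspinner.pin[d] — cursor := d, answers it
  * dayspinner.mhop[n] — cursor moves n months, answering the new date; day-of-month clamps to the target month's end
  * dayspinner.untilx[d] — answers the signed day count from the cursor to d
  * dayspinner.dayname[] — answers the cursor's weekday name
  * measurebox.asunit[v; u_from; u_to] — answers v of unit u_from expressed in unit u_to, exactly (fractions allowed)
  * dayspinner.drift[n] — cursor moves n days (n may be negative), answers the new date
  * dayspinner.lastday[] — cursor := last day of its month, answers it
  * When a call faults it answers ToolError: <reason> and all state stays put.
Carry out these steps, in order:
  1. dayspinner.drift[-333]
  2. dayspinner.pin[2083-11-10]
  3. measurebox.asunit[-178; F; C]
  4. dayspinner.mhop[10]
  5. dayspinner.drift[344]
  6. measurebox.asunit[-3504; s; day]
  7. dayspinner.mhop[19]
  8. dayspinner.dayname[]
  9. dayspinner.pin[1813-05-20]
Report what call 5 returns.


Answer: 2085-08-20

Derivation:
>> dayspinner.drift(-333)
<< 1826-11-26
>> dayspinner.pin(2083-11-10)
<< 2083-11-10
>> measurebox.asunit(-178, F, C)
<< -350/3
>> dayspinner.mhop(10)
<< 2084-09-10
>> dayspinner.drift(344)
<< 2085-08-20
>> measurebox.asunit(-3504, s, day)
<< -73/1800
>> dayspinner.mhop(19)
<< 2087-03-20
>> dayspinner.dayname()
<< Thursday
>> dayspinner.pin(1813-05-20)
<< 1813-05-20


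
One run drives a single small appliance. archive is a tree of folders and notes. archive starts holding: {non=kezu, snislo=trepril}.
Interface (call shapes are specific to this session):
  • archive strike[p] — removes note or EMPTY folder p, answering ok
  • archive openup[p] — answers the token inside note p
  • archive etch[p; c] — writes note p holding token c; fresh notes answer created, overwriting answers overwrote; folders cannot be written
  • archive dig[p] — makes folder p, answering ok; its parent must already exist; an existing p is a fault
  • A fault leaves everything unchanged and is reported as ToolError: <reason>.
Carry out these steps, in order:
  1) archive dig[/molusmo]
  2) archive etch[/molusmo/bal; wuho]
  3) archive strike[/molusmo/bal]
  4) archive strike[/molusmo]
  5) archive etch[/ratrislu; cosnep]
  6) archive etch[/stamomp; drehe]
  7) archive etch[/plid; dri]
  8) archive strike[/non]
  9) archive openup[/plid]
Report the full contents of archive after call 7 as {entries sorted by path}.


~$ archive dig p='/molusmo'
  ok
~$ archive etch p='/molusmo/bal' c='wuho'
  created
~$ archive strike p='/molusmo/bal'
  ok
~$ archive strike p='/molusmo'
  ok
~$ archive etch p='/ratrislu' c='cosnep'
  created
~$ archive etch p='/stamomp' c='drehe'
  created
~$ archive etch p='/plid' c='dri'
  created
~$ archive strike p='/non'
  ok
~$ archive openup p='/plid'
  dri

Answer: {non=kezu, plid=dri, ratrislu=cosnep, snislo=trepril, stamomp=drehe}


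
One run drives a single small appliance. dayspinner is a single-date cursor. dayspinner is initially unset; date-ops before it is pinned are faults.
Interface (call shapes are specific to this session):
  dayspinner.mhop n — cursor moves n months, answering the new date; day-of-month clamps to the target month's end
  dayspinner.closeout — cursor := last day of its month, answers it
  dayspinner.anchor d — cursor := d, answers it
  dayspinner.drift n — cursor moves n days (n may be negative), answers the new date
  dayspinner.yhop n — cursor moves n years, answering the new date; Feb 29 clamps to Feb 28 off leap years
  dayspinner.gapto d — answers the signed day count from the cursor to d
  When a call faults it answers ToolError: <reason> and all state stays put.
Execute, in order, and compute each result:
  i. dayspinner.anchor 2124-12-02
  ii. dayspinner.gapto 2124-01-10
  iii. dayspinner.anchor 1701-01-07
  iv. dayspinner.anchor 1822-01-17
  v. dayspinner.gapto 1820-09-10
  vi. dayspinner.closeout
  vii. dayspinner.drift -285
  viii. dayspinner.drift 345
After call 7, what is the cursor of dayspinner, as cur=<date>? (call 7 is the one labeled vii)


$ dayspinner.anchor d: 2124-12-02
:: 2124-12-02
$ dayspinner.gapto d: 2124-01-10
:: -327
$ dayspinner.anchor d: 1701-01-07
:: 1701-01-07
$ dayspinner.anchor d: 1822-01-17
:: 1822-01-17
$ dayspinner.gapto d: 1820-09-10
:: -494
$ dayspinner.closeout
:: 1822-01-31
$ dayspinner.drift n: -285
:: 1821-04-21
$ dayspinner.drift n: 345
:: 1822-04-01

Answer: cur=1821-04-21


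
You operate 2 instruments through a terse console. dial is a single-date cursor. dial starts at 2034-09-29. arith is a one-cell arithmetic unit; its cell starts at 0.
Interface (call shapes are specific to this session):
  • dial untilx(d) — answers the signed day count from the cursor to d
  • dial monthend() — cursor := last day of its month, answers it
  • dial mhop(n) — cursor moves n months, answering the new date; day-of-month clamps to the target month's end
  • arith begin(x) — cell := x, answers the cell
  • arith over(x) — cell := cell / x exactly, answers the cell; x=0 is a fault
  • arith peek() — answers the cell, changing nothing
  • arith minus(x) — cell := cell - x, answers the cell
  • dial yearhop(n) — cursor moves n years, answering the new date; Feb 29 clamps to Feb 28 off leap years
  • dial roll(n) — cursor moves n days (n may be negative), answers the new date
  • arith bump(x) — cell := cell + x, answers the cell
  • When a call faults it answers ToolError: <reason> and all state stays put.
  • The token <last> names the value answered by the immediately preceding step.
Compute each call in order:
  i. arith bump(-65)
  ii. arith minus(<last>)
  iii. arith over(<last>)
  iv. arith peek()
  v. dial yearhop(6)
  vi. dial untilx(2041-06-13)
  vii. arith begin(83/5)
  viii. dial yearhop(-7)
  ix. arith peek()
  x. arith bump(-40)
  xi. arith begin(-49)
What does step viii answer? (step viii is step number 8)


Answer: 2033-09-29

Derivation:
> arith bump x=-65
  -65
> arith minus x=<last>
  0
> arith over x=<last>
  ToolError: division by zero
> arith peek
  0
> dial yearhop n=6
  2040-09-29
> dial untilx d=2041-06-13
  257
> arith begin x=83/5
  83/5
> dial yearhop n=-7
  2033-09-29
> arith peek
  83/5
> arith bump x=-40
  -117/5
> arith begin x=-49
  -49


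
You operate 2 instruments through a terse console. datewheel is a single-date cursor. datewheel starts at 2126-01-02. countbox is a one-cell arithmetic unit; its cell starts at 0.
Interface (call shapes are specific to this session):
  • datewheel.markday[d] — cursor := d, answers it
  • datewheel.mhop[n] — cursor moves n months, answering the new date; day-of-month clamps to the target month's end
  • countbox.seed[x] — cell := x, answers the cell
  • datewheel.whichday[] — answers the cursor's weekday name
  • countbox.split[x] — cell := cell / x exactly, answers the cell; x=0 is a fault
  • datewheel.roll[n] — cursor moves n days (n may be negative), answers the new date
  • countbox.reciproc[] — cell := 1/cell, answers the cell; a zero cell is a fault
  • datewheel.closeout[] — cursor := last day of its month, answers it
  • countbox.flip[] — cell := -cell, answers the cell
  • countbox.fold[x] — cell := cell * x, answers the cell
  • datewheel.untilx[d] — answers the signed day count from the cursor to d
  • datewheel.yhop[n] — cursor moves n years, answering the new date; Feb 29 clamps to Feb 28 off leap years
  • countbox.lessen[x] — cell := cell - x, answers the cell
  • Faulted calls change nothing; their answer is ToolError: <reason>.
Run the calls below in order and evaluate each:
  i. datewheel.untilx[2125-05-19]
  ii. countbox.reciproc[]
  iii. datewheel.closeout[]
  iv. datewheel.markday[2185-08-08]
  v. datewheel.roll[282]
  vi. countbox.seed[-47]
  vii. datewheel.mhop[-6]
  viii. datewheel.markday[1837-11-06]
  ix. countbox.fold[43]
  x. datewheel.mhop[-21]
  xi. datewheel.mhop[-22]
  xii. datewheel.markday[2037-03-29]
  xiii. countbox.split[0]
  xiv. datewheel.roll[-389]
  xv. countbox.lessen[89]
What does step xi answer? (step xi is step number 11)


Answer: 1834-04-06

Derivation:
I run datewheel.untilx with d='2125-05-19', — result: -228.
I run countbox.reciproc, which returns ToolError: reciprocal of zero.
Next I call datewheel.closeout, → 2126-01-31.
I use datewheel.markday with d='2185-08-08', which returns 2185-08-08.
Using datewheel.roll with n='282', and observe 2186-05-17.
Invoking countbox.seed with x='-47', and observe -47.
I try datewheel.mhop with n='-6', → 2185-11-17.
Invoking datewheel.markday with d='1837-11-06', → 1837-11-06.
Next I call countbox.fold with x='43', → -2021.
I use datewheel.mhop with n='-21', → 1836-02-06.
I try datewheel.mhop with n='-22', and get 1834-04-06.
Then datewheel.markday with d='2037-03-29', giving 2037-03-29.
I try countbox.split with x='0', and get ToolError: division by zero.
Using datewheel.roll with n='-389', and see 2036-03-05.
Next I call countbox.lessen with x='89', and get -2110.


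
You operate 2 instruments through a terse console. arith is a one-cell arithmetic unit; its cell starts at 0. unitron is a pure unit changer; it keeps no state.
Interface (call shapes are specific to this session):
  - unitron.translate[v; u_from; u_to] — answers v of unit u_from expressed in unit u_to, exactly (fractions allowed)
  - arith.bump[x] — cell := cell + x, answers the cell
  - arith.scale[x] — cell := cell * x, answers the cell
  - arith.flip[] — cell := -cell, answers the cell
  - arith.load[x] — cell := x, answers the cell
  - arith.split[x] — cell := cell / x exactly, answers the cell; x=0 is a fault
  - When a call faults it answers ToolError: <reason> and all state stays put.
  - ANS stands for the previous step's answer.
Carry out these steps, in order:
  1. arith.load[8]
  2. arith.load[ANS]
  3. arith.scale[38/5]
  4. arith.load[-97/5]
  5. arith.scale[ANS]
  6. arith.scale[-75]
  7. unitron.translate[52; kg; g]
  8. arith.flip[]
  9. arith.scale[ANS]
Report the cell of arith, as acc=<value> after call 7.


% arith.load(x='8') : 8
% arith.load(x='ANS') : 8
% arith.scale(x='38/5') : 304/5
% arith.load(x='-97/5') : -97/5
% arith.scale(x='ANS') : 9409/25
% arith.scale(x='-75') : -28227
% unitron.translate(v='52', u_from='kg', u_to='g') : 52000
% arith.flip() : 28227
% arith.scale(x='ANS') : 796763529

Answer: acc=-28227


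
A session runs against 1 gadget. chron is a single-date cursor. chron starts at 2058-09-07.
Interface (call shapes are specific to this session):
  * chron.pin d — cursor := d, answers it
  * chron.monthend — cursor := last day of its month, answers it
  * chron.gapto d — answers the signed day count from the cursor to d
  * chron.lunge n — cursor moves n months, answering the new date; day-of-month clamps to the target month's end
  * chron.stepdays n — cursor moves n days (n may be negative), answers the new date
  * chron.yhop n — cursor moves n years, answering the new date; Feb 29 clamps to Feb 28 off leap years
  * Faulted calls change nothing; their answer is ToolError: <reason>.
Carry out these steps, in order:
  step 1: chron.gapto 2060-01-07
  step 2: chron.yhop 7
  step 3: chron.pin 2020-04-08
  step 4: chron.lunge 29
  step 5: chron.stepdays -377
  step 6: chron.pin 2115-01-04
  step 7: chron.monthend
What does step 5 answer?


Answer: 2021-08-27

Derivation:
% 1. gapto(2060-01-07) : 487
% 2. yhop(7) : 2065-09-07
% 3. pin(2020-04-08) : 2020-04-08
% 4. lunge(29) : 2022-09-08
% 5. stepdays(-377) : 2021-08-27
% 6. pin(2115-01-04) : 2115-01-04
% 7. monthend() : 2115-01-31


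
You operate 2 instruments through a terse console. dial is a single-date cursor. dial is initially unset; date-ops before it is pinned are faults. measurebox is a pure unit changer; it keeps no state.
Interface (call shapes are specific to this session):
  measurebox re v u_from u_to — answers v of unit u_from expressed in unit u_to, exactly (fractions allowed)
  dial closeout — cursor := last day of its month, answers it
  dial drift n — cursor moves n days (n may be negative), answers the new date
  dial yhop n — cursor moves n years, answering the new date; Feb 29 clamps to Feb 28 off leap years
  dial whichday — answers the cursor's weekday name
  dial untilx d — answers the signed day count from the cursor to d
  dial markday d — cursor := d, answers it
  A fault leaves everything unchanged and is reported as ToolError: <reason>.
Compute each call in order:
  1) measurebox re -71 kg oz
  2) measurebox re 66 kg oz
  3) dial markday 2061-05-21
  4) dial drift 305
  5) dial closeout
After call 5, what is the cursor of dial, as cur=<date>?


Act: measurebox re[v=-71; u_from=kg; u_to=oz]
Obs: -113600000000/45359237
Act: measurebox re[v=66; u_from=kg; u_to=oz]
Obs: 9600000000/4123567
Act: dial markday[d=2061-05-21]
Obs: 2061-05-21
Act: dial drift[n=305]
Obs: 2062-03-22
Act: dial closeout[]
Obs: 2062-03-31

Answer: cur=2062-03-31


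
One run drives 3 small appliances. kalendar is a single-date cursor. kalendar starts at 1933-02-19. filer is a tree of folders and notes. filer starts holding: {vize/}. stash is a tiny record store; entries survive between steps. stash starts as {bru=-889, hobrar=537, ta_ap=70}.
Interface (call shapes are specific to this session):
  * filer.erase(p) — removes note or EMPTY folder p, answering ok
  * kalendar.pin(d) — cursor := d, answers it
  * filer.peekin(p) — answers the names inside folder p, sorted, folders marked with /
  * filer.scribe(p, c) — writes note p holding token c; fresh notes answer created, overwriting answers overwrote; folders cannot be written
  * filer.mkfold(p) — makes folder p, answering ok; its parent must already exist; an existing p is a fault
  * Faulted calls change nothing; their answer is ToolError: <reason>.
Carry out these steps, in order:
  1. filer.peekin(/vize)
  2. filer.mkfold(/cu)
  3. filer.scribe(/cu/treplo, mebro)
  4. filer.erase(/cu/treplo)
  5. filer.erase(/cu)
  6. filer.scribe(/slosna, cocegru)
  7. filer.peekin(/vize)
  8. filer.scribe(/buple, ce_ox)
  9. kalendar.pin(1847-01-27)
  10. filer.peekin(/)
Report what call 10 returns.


[in] filer.peekin p='/vize'
= []
[in] filer.mkfold p='/cu'
= ok
[in] filer.scribe p='/cu/treplo' c='mebro'
= created
[in] filer.erase p='/cu/treplo'
= ok
[in] filer.erase p='/cu'
= ok
[in] filer.scribe p='/slosna' c='cocegru'
= created
[in] filer.peekin p='/vize'
= []
[in] filer.scribe p='/buple' c='ce_ox'
= created
[in] kalendar.pin d='1847-01-27'
= 1847-01-27
[in] filer.peekin p='/'
= [buple, slosna, vize/]

Answer: [buple, slosna, vize/]


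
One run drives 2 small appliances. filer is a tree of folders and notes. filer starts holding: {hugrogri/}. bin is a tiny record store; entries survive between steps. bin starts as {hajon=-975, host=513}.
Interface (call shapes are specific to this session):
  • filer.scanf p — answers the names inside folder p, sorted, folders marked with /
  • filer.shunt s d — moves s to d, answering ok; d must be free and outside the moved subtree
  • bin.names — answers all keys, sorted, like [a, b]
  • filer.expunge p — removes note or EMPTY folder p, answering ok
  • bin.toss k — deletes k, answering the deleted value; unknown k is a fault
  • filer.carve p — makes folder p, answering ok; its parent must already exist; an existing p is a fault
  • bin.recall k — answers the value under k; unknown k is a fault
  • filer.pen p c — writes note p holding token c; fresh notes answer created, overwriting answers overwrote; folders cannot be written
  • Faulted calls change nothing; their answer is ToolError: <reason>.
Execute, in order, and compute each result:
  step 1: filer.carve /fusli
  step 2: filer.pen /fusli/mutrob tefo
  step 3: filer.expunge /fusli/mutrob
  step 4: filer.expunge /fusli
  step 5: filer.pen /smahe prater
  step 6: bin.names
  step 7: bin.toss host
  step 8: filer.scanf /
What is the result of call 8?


Answer: [hugrogri/, smahe]

Derivation:
% carve p='/fusli'
= ok
% pen p='/fusli/mutrob' c='tefo'
= created
% expunge p='/fusli/mutrob'
= ok
% expunge p='/fusli'
= ok
% pen p='/smahe' c='prater'
= created
% names
= [hajon, host]
% toss k='host'
= 513
% scanf p='/'
= [hugrogri/, smahe]


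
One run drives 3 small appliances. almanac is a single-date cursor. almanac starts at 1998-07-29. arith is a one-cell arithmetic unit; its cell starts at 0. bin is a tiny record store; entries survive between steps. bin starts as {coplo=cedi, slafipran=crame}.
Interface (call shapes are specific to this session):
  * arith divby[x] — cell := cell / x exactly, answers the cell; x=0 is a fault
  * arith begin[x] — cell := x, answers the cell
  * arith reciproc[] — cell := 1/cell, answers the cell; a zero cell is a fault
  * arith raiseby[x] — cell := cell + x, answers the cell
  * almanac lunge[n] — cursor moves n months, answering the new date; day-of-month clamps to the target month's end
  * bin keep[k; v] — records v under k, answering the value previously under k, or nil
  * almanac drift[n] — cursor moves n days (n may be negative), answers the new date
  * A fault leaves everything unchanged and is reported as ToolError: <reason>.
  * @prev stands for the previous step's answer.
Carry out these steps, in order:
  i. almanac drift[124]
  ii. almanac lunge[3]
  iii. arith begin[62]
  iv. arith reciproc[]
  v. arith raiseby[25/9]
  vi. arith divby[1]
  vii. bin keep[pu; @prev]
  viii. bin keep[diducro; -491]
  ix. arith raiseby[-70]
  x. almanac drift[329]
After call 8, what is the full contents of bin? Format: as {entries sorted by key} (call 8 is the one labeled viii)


Answer: {coplo=cedi, diducro=-491, pu=1559/558, slafipran=crame}

Derivation:
==> almanac drift(124)
<== 1998-11-30
==> almanac lunge(3)
<== 1999-02-28
==> arith begin(62)
<== 62
==> arith reciproc()
<== 1/62
==> arith raiseby(25/9)
<== 1559/558
==> arith divby(1)
<== 1559/558
==> bin keep(pu, @prev)
<== nil
==> bin keep(diducro, -491)
<== nil
==> arith raiseby(-70)
<== -37501/558
==> almanac drift(329)
<== 2000-01-23


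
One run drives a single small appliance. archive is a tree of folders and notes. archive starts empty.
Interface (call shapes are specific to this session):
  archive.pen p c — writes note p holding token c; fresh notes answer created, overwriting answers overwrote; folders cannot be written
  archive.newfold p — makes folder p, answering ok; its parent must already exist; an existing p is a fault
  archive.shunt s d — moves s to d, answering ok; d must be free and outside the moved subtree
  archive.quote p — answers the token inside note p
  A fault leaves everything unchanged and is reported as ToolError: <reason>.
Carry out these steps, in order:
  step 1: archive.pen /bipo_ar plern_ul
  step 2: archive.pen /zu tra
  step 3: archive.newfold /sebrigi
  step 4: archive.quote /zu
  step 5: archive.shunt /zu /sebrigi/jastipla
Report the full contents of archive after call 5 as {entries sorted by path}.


Answer: {bipo_ar=plern_ul, sebrigi/, sebrigi/jastipla=tra}

Derivation:
Next I call archive.pen(p=/bipo_ar, c=plern_ul), → created.
Calling archive.pen(p=/zu, c=tra), and get created.
I use archive.newfold(p=/sebrigi), and get ok.
Invoking archive.quote(p=/zu), → tra.
Then archive.shunt(s=/zu, d=/sebrigi/jastipla): ok.


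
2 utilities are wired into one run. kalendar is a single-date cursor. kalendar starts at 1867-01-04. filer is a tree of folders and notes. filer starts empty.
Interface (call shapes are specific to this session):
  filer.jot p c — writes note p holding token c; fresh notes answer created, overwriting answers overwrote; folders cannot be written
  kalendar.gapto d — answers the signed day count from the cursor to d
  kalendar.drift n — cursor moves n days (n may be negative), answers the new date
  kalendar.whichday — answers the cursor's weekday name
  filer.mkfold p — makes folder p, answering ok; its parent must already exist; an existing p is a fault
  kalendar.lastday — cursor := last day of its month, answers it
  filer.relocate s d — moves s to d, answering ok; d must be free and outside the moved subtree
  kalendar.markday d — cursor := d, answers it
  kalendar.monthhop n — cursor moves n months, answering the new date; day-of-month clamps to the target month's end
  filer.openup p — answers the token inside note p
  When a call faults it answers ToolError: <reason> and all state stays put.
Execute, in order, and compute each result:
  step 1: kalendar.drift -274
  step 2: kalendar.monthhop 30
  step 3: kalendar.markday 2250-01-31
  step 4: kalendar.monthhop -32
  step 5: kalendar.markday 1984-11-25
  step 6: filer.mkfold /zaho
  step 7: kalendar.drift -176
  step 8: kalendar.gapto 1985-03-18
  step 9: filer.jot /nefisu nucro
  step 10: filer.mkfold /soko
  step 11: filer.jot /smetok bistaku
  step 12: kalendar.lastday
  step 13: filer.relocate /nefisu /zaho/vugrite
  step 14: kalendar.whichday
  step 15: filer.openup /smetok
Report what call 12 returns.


I try kalendar.drift passing n→-274, which returns 1866-04-05.
Now I run kalendar.monthhop passing n→30, → 1868-10-05.
I run kalendar.markday passing d→2250-01-31, and see 2250-01-31.
Next I call kalendar.monthhop passing n→-32, and observe 2247-05-31.
Now I run kalendar.markday passing d→1984-11-25, and observe 1984-11-25.
I try filer.mkfold passing p→/zaho, — result: ok.
I try kalendar.drift passing n→-176, yielding 1984-06-02.
Using kalendar.gapto passing d→1985-03-18, and observe 289.
Next I call filer.jot passing p→/nefisu, c→nucro, — result: created.
I run filer.mkfold passing p→/soko, which returns ok.
I run filer.jot passing p→/smetok, c→bistaku, giving created.
Now I run kalendar.lastday(), giving 1984-06-30.
Calling filer.relocate passing s→/nefisu, d→/zaho/vugrite, which returns ok.
I run kalendar.whichday, yielding Saturday.
I call filer.openup passing p→/smetok, yielding bistaku.

Answer: 1984-06-30


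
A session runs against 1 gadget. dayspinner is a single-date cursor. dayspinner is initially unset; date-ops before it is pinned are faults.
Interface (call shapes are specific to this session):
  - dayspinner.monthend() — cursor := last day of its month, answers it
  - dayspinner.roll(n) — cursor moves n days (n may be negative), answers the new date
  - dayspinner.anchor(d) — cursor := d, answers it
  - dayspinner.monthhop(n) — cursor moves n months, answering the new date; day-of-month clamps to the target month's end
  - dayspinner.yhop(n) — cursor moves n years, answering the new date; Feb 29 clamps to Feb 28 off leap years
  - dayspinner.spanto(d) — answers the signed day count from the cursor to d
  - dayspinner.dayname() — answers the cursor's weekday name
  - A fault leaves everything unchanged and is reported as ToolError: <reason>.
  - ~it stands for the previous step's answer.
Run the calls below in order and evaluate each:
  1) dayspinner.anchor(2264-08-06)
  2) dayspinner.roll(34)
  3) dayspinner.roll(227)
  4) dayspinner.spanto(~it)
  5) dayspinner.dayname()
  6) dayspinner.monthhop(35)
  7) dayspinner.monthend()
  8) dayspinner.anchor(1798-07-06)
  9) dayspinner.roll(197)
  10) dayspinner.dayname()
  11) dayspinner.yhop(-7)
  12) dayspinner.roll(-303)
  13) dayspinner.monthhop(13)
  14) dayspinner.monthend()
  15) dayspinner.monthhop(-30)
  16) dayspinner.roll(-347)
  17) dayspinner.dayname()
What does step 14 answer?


! anchor(d→2264-08-06) == 2264-08-06
! roll(n→34) == 2264-09-09
! roll(n→227) == 2265-04-24
! spanto(d→~it) == 0
! dayname() == Monday
! monthhop(n→35) == 2268-03-24
! monthend() == 2268-03-31
! anchor(d→1798-07-06) == 1798-07-06
! roll(n→197) == 1799-01-19
! dayname() == Saturday
! yhop(n→-7) == 1792-01-19
! roll(n→-303) == 1791-03-22
! monthhop(n→13) == 1792-04-22
! monthend() == 1792-04-30
! monthhop(n→-30) == 1789-10-30
! roll(n→-347) == 1788-11-17
! dayname() == Monday

Answer: 1792-04-30


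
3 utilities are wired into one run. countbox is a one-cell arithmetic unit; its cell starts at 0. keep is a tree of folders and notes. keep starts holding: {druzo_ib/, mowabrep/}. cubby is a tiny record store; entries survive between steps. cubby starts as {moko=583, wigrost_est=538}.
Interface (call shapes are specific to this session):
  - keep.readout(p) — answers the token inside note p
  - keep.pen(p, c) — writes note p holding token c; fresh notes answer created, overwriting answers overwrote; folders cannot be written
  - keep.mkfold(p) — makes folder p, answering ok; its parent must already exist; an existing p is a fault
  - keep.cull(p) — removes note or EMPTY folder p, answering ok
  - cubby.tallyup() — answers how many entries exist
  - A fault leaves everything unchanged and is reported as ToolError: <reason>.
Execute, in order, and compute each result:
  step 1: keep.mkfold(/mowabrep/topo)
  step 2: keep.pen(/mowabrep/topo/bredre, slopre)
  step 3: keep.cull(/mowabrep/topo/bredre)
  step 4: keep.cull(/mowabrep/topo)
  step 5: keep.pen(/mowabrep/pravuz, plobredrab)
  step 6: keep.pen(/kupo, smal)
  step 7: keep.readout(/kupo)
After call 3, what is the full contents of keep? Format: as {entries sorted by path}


>>> keep.mkfold /mowabrep/topo
  ok
>>> keep.pen /mowabrep/topo/bredre slopre
  created
>>> keep.cull /mowabrep/topo/bredre
  ok
>>> keep.cull /mowabrep/topo
  ok
>>> keep.pen /mowabrep/pravuz plobredrab
  created
>>> keep.pen /kupo smal
  created
>>> keep.readout /kupo
  smal

Answer: {druzo_ib/, mowabrep/, mowabrep/topo/}


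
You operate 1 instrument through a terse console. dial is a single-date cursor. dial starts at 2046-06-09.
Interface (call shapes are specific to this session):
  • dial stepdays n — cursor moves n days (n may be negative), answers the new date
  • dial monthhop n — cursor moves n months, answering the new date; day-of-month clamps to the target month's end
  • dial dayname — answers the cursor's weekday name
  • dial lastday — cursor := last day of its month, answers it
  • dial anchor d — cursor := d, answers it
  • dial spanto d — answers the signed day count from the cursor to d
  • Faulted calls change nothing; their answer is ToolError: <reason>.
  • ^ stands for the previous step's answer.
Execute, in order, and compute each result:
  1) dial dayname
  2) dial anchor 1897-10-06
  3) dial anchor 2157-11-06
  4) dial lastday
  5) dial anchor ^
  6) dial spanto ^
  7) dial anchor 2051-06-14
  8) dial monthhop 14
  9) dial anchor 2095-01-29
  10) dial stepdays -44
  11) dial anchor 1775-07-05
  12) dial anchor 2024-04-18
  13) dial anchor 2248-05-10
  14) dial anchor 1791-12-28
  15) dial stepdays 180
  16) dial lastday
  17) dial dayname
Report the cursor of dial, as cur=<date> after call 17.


Answer: cur=1792-06-30

Derivation:
! dial dayname() : Saturday
! dial anchor(d='1897-10-06') : 1897-10-06
! dial anchor(d='2157-11-06') : 2157-11-06
! dial lastday() : 2157-11-30
! dial anchor(d='^') : 2157-11-30
! dial spanto(d='^') : 0
! dial anchor(d='2051-06-14') : 2051-06-14
! dial monthhop(n='14') : 2052-08-14
! dial anchor(d='2095-01-29') : 2095-01-29
! dial stepdays(n='-44') : 2094-12-16
! dial anchor(d='1775-07-05') : 1775-07-05
! dial anchor(d='2024-04-18') : 2024-04-18
! dial anchor(d='2248-05-10') : 2248-05-10
! dial anchor(d='1791-12-28') : 1791-12-28
! dial stepdays(n='180') : 1792-06-25
! dial lastday() : 1792-06-30
! dial dayname() : Saturday


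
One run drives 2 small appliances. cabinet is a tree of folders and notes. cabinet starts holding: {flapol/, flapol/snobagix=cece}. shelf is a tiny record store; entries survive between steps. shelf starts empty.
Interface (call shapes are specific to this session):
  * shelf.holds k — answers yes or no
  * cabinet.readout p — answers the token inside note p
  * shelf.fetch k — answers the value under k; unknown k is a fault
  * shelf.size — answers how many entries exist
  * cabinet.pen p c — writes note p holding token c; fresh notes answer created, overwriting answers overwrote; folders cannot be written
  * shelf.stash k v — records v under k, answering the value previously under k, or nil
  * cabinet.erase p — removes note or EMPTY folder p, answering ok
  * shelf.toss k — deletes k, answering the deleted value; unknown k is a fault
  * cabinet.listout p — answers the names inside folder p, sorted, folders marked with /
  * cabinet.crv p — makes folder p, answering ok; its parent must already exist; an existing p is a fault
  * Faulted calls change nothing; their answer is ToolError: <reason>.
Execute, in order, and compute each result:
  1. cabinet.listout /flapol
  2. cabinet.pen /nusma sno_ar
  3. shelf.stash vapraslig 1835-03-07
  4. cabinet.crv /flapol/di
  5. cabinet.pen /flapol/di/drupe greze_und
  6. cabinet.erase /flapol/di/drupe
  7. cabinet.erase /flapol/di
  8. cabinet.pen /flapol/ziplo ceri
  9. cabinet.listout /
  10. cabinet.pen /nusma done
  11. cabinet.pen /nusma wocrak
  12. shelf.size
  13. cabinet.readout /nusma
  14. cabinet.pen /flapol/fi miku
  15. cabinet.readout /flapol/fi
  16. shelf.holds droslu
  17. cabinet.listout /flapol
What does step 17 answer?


Answer: [fi, snobagix, ziplo]

Derivation:
! cabinet.listout(/flapol) ~> [snobagix]
! cabinet.pen(/nusma, sno_ar) ~> created
! shelf.stash(vapraslig, 1835-03-07) ~> nil
! cabinet.crv(/flapol/di) ~> ok
! cabinet.pen(/flapol/di/drupe, greze_und) ~> created
! cabinet.erase(/flapol/di/drupe) ~> ok
! cabinet.erase(/flapol/di) ~> ok
! cabinet.pen(/flapol/ziplo, ceri) ~> created
! cabinet.listout(/) ~> [flapol/, nusma]
! cabinet.pen(/nusma, done) ~> overwrote
! cabinet.pen(/nusma, wocrak) ~> overwrote
! shelf.size() ~> 1
! cabinet.readout(/nusma) ~> wocrak
! cabinet.pen(/flapol/fi, miku) ~> created
! cabinet.readout(/flapol/fi) ~> miku
! shelf.holds(droslu) ~> no
! cabinet.listout(/flapol) ~> [fi, snobagix, ziplo]


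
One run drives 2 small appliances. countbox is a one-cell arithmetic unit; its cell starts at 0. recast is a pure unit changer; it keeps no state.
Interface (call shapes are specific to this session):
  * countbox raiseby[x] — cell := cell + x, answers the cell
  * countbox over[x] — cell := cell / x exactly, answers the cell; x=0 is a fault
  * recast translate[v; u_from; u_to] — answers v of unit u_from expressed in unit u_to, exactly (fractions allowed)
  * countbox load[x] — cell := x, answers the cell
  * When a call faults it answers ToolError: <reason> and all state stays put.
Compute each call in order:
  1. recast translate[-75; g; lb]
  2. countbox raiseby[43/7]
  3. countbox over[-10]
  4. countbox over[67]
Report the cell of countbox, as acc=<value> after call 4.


% recast translate v='-75' u_from='g' u_to='lb'
:: -7500000/45359237
% countbox raiseby x='43/7'
:: 43/7
% countbox over x='-10'
:: -43/70
% countbox over x='67'
:: -43/4690

Answer: acc=-43/4690
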